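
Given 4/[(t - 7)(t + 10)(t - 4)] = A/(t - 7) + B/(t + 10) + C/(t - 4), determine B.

Cover-up at t = -10: B = 4/[(-10 - 7)(-10 - 4)] = 4/[(-17)(-14)] = 4/238 = 2/119


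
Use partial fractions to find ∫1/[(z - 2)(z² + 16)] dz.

Cover-up at z=2: P = 1/(2²+16) = 1/20. Coeff matching: Q = -1/20, R = -1/10. Decomposition: (1/20)/(z - 2) - ((1/20)z + 1/10)/(z² + 16). Integrate: linear → ln, quadratic → (1/2)ln + arctan: (1/20) ln|(z - 2)| - (1/40) ln(z² + 16) - (1/40) arctan(z/4) + C


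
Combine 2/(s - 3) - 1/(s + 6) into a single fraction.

Common denominator (s - 3)(s + 6). Numerator: 2(s + 6) - 1(s - 3) = (2s + 12) - (s - 3) = s + 15
Result: (s + 15)/[(s - 3)(s + 6)]


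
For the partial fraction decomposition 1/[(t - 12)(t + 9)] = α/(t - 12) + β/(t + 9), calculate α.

Cover-up at t = 12: α = 1/(12 + 9) = 1/21


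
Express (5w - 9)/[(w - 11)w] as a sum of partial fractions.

At w=11: P = (5·11 - 9)/(11 - 0) = 46/11. At w=0: Q = (5·0 - 9)/(0 - 11) = 9/11
Result: (46/11)/(w - 11) + (9/11)/w


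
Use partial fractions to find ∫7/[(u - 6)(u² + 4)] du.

Cover-up at u=6: A = 7/(6²+4) = 7/40. Coeff matching: B = -7/40, C = -21/20. Decomposition: (7/40)/(u - 6) - ((7/40)u + 21/20)/(u² + 4). Integrate: linear → ln, quadratic → (1/2)ln + arctan: (7/40) ln|(u - 6)| - (7/80) ln(u² + 4) - (21/40) arctan(u/2) + C


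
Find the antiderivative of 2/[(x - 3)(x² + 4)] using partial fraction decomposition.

Cover-up at x=3: P = 2/(3²+4) = 2/13. Coeff matching: Q = -2/13, R = -6/13. Decomposition: (2/13)/(x - 3) - ((2/13)x + 6/13)/(x² + 4). Integrate: linear → ln, quadratic → (1/2)ln + arctan: (2/13) ln|(x - 3)| - (1/13) ln(x² + 4) - (3/13) arctan(x/2) + C


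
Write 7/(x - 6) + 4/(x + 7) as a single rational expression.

Common denominator (x - 6)(x + 7). Numerator: 7(x + 7) + 4(x - 6) = (7x + 49) + (4x - 24) = 11x + 25
Result: (11x + 25)/[(x - 6)(x + 7)]


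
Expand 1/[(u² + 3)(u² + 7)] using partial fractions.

Coefficient matching gives A = C = 0, B = 1/(7-3) = 1/4, D = -B = -1/4
Result: (1/4)/(u² + 3) - (1/4)/(u² + 7)


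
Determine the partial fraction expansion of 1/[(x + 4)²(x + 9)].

Cover-up at x=-9: R = 1/(-9 + 4)² = 1/25. Cover-up at x=-4: Q = 1/(-4 + 9) = 1/5. Comparing x² coeff: P = -R = -1/25
Result: (-1/25)/(x + 4) + (1/5)/(x + 4)² + (1/25)/(x + 9)


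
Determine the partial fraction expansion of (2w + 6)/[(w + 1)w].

At w=-1: α = (2·(-1) + 6)/(-1 - 0) = -4. At w=0: β = (2·0 + 6)/(0 + 1) = 6
Result: -4/(w + 1) + 6/w


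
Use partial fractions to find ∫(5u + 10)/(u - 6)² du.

Decompose: α = 5, β = 5·6 + 10 = 40, so (5u + 10)/(u - 6)² = 5/(u - 6) + 40/(u - 6)². Integrate: ∫ α/(u - 6) du = 5 ln|(u - 6)|; ∫ β/(u - 6)² du = -40/(u - 6). Sum: 5 ln|(u - 6)| - 40/(u - 6) + C


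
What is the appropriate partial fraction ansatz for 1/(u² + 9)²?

Repeated quadratic factor: (Au + B)/(u² + 9) + (Cu + D)/(u² + 9)²


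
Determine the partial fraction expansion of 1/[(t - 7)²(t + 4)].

Cover-up at t=-4: C = 1/(-4 - 7)² = 1/121. Cover-up at t=7: B = 1/(7 + 4) = 1/11. Comparing t² coeff: A = -C = -1/121
Result: (-1/121)/(t - 7) + (1/11)/(t - 7)² + (1/121)/(t + 4)


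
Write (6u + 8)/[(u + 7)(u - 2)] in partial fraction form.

At u=-7: P = (6·(-7) + 8)/(-7 - 2) = 34/9. At u=2: Q = (6·2 + 8)/(2 + 7) = 20/9
Result: (34/9)/(u + 7) + (20/9)/(u - 2)


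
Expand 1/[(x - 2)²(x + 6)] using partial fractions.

Cover-up at x=-6: γ = 1/(-6 - 2)² = 1/64. Cover-up at x=2: β = 1/(2 + 6) = 1/8. Comparing x² coeff: α = -γ = -1/64
Result: (-1/64)/(x - 2) + (1/8)/(x - 2)² + (1/64)/(x + 6)


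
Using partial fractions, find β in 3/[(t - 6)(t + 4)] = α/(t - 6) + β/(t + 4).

Cover-up at t = -4: β = 3/(-4 - 6) = -3/10


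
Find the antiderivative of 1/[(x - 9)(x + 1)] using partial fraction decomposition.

Decompose: 1/[(x - 9)(x + 1)] = (1/10)/(x - 9) - (1/10)/(x + 1). Integrate each term: (1/10) ln|(x - 9)| - (1/10) ln|(x + 1)| + C


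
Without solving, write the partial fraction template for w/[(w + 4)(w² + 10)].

Linear + irreducible quadratic: A/(w + 4) + (Bw + C)/(w² + 10)


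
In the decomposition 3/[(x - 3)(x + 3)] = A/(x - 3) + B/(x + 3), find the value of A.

Cover-up at x = 3: A = 3/(3 + 3) = 3/6 = 1/2


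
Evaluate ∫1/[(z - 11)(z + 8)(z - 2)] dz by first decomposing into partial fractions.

Cover-up: α = 1/171, β = 1/190, γ = -1/90. Decomposition: (1/171)/(z - 11) + (1/190)/(z + 8) - (1/90)/(z - 2). Integrate each term: (1/171) ln|(z - 11)| + (1/190) ln|(z + 8)| - (1/90) ln|(z - 2)| + C


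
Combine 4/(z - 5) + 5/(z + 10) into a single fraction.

Common denominator (z - 5)(z + 10). Numerator: 4(z + 10) + 5(z - 5) = (4z + 40) + (5z - 25) = 9z + 15
Result: (9z + 15)/[(z - 5)(z + 10)]


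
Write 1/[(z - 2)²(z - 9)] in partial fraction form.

Cover-up at z=9: γ = 1/(9 - 2)² = 1/49. Cover-up at z=2: β = 1/(2 - 9) = -1/7. Comparing z² coeff: α = -γ = -1/49
Result: (-1/49)/(z - 2) - (1/7)/(z - 2)² + (1/49)/(z - 9)


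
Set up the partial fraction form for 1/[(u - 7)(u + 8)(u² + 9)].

Two linear + quadratic: P/(u - 7) + Q/(u + 8) + (Ru + S)/(u² + 9)


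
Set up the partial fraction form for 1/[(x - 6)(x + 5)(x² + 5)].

Two linear + quadratic: A/(x - 6) + B/(x + 5) + (Cx + D)/(x² + 5)


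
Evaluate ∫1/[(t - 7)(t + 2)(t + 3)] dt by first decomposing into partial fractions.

Cover-up: A = 1/90, B = -1/9, C = 1/10. Decomposition: (1/90)/(t - 7) - (1/9)/(t + 2) + (1/10)/(t + 3). Integrate each term: (1/90) ln|(t - 7)| - (1/9) ln|(t + 2)| + (1/10) ln|(t + 3)| + C


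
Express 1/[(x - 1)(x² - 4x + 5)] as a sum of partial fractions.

Cover-up at x = 1: A = 1/(1² - 4·1 + 5) = 1/2. Then B = -A = -1/2, C = -A·(-4 + 1) = 3/2
Result: (1/2)/(x - 1) - ((1/2)x - 3/2)/(x² - 4x + 5)


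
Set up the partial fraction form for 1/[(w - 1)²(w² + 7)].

Repeated linear + quadratic: α/(w - 1) + β/(w - 1)² + (γw + δ)/(w² + 7)


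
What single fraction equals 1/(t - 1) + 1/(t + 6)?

Common denominator (t - 1)(t + 6). Numerator: 1(t + 6) + 1(t - 1) = (t + 6) + (t - 1) = 2t + 5
Result: (2t + 5)/[(t - 1)(t + 6)]


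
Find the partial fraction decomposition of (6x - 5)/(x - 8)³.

(6x - 5) = A(x - 8)² + B(x - 8) + C. At x = 8: C = 6·8 - 5 = 43. Coefficients: A = 0, B = 6
Result: 6/(x - 8)² + 43/(x - 8)³


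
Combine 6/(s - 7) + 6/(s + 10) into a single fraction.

Common denominator (s - 7)(s + 10). Numerator: 6(s + 10) + 6(s - 7) = (6s + 60) + (6s - 42) = 12s + 18
Result: (12s + 18)/[(s - 7)(s + 10)]


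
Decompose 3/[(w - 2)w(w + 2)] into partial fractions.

Using cover-up method: P = 3/8, Q = -3/4, R = 3/8
Result: (3/8)/(w - 2) - (3/4)/w + (3/8)/(w + 2)


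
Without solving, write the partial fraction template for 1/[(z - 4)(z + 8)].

Distinct linear factors: α/(z - 4) + β/(z + 8)


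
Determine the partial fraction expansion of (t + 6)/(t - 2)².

(t + 6) = α(t - 2) + β. At t = 2: β = 1·2 + 6 = 8. Coeff of t: α = 1
Result: 1/(t - 2) + 8/(t - 2)²


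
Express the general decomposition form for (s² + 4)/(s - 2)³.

Repeated linear factor (power 3): P/(s - 2) + Q/(s - 2)² + R/(s - 2)³


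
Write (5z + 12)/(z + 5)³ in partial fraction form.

(5z + 12) = A(z + 5)² + B(z + 5) + C. At z = -5: C = 5·(-5) + 12 = -13. Coefficients: A = 0, B = 5
Result: 5/(z + 5)² - 13/(z + 5)³


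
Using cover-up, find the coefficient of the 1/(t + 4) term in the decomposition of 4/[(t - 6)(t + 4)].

Cover (t + 4), set t=-4: 4/((t - 6) at t=-4) = 4/(-10) = -2/5


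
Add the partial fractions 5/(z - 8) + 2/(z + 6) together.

Common denominator (z - 8)(z + 6). Numerator: 5(z + 6) + 2(z - 8) = (5z + 30) + (2z - 16) = 7z + 14
Result: (7z + 14)/[(z - 8)(z + 6)]


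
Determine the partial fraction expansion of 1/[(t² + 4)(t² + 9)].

Coefficient matching gives A = C = 0, B = 1/(9-4) = 1/5, D = -B = -1/5
Result: (1/5)/(t² + 4) - (1/5)/(t² + 9)


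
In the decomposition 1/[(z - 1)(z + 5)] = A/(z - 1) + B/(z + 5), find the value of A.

Cover-up at z = 1: A = 1/(1 + 5) = 1/6


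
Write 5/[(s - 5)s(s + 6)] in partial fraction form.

Using cover-up method: α = 1/11, β = -1/6, γ = 5/66
Result: (1/11)/(s - 5) - (1/6)/s + (5/66)/(s + 6)


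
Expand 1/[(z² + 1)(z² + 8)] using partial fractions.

Coefficient matching gives A = C = 0, B = 1/(8-1) = 1/7, D = -B = -1/7
Result: (1/7)/(z² + 1) - (1/7)/(z² + 8)


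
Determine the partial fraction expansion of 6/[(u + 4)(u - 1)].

6/(u + 4)(u - 1) = A/(u + 4) + B/(u - 1). A = 6/(-4 - 1) = -6/5, B = 6/(1 + 4) = 6/5
Result: (-6/5)/(u + 4) + (6/5)/(u - 1)


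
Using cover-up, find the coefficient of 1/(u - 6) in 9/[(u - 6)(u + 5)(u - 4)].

Cover (u - 6), set u=6: 9/[(6 + 5)(6 - 4)] = 9/22


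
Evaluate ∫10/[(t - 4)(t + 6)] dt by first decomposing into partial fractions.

Decompose: 10/[(t - 4)(t + 6)] = 1/(t - 4) - 1/(t + 6). Integrate each term: ln|(t - 4)| - ln|(t + 6)| + C


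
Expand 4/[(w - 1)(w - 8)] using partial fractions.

4/(w - 1)(w - 8) = P/(w - 1) + Q/(w - 8). P = 4/(1 - 8) = -4/7, Q = 4/(8 - 1) = 4/7
Result: (-4/7)/(w - 1) + (4/7)/(w - 8)


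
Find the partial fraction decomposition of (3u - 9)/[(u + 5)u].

At u=-5: A = (3·(-5) - 9)/(-5 - 0) = 24/5. At u=0: B = (3·0 - 9)/(0 + 5) = -9/5
Result: (24/5)/(u + 5) - (9/5)/u


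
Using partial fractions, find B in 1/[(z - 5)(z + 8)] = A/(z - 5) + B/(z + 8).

Cover-up at z = -8: B = 1/(-8 - 5) = -1/13


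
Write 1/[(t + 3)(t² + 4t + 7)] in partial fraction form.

Cover-up at t = -3: A = 1/((-3)² + 4·(-3) + 7) = 1/4. Then B = -A = -1/4, C = -A·(4 - 3) = -1/4
Result: (1/4)/(t + 3) - ((1/4)t + 1/4)/(t² + 4t + 7)


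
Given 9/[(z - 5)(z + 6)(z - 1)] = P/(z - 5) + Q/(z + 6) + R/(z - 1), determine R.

Cover-up at z = 1: R = 9/[(1 - 5)(1 + 6)] = 9/[(-4)(7)] = -9/28


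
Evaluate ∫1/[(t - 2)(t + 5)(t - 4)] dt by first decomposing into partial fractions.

Cover-up: A = -1/14, B = 1/63, C = 1/18. Decomposition: (-1/14)/(t - 2) + (1/63)/(t + 5) + (1/18)/(t - 4). Integrate each term: (-1/14) ln|(t - 2)| + (1/63) ln|(t + 5)| + (1/18) ln|(t - 4)| + C


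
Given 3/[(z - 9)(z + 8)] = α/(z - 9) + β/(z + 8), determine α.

Cover-up at z = 9: α = 3/(9 + 8) = 3/17


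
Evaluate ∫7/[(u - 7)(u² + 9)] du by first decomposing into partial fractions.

Cover-up at u=7: α = 7/(7²+9) = 7/58. Coeff matching: β = -7/58, γ = -49/58. Decomposition: (7/58)/(u - 7) - ((7/58)u + 49/58)/(u² + 9). Integrate: linear → ln, quadratic → (1/2)ln + arctan: (7/58) ln|(u - 7)| - (7/116) ln(u² + 9) - (49/174) arctan(u/3) + C


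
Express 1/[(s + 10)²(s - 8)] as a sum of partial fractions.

Cover-up at s=8: R = 1/(8 + 10)² = 1/324. Cover-up at s=-10: Q = 1/(-10 - 8) = -1/18. Comparing s² coeff: P = -R = -1/324
Result: (-1/324)/(s + 10) - (1/18)/(s + 10)² + (1/324)/(s - 8)


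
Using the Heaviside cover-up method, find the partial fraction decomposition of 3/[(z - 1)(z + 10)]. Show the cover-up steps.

Cover (z - 1): set z=1, get P = 3/(1 + 10) = 3/11. Cover (z + 10): set z=-10, get Q = 3/(-10 - 1) = -3/11.
Result: (3/11)/(z - 1) - (3/11)/(z + 10)


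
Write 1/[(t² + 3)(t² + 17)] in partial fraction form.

Coefficient matching gives A = C = 0, B = 1/(17-3) = 1/14, D = -B = -1/14
Result: (1/14)/(t² + 3) - (1/14)/(t² + 17)


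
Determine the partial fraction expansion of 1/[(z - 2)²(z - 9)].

Cover-up at z=9: C = 1/(9 - 2)² = 1/49. Cover-up at z=2: B = 1/(2 - 9) = -1/7. Comparing z² coeff: A = -C = -1/49
Result: (-1/49)/(z - 2) - (1/7)/(z - 2)² + (1/49)/(z - 9)


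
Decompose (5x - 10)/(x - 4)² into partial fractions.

(5x - 10) = P(x - 4) + Q. At x = 4: Q = 5·4 - 10 = 10. Coeff of x: P = 5
Result: 5/(x - 4) + 10/(x - 4)²


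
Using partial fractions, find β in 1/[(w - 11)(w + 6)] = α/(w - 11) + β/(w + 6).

Cover-up at w = -6: β = 1/(-6 - 11) = -1/17


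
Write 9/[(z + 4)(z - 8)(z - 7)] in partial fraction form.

Using cover-up method: A = 3/44, B = 3/4, C = -9/11
Result: (3/44)/(z + 4) + (3/4)/(z - 8) - (9/11)/(z - 7)


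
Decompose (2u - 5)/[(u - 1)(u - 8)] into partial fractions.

At u=1: A = (2·1 - 5)/(1 - 8) = 3/7. At u=8: B = (2·8 - 5)/(8 - 1) = 11/7
Result: (3/7)/(u - 1) + (11/7)/(u - 8)


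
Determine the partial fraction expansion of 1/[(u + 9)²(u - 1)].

Cover-up at u=1: R = 1/(1 + 9)² = 1/100. Cover-up at u=-9: Q = 1/(-9 - 1) = -1/10. Comparing u² coeff: P = -R = -1/100
Result: (-1/100)/(u + 9) - (1/10)/(u + 9)² + (1/100)/(u - 1)


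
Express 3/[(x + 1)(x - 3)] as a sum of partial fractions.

3/(x + 1)(x - 3) = A/(x + 1) + B/(x - 3). A = 3/(-1 - 3) = -3/4, B = 3/(3 + 1) = 3/4
Result: (-3/4)/(x + 1) + (3/4)/(x - 3)


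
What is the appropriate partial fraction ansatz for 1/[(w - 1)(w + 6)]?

Distinct linear factors: A/(w - 1) + B/(w + 6)


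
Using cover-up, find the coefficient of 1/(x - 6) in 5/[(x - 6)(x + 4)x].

Cover (x - 6), set x=6: 5/[(6 + 4)(6 - 0)] = 1/12


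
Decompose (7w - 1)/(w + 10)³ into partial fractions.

(7w - 1) = A(w + 10)² + B(w + 10) + C. At w = -10: C = 7·(-10) - 1 = -71. Coefficients: A = 0, B = 7
Result: 7/(w + 10)² - 71/(w + 10)³


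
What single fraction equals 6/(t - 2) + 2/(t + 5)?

Common denominator (t - 2)(t + 5). Numerator: 6(t + 5) + 2(t - 2) = (6t + 30) + (2t - 4) = 8t + 26
Result: (8t + 26)/[(t - 2)(t + 5)]


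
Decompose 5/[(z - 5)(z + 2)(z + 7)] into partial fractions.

Using cover-up method: A = 5/84, B = -1/7, C = 1/12
Result: (5/84)/(z - 5) - (1/7)/(z + 2) + (1/12)/(z + 7)


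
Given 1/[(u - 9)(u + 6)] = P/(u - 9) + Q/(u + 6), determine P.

Cover-up at u = 9: P = 1/(9 + 6) = 1/15


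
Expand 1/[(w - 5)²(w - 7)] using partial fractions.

Cover-up at w=7: γ = 1/(7 - 5)² = 1/4. Cover-up at w=5: β = 1/(5 - 7) = -1/2. Comparing w² coeff: α = -γ = -1/4
Result: (-1/4)/(w - 5) - (1/2)/(w - 5)² + (1/4)/(w - 7)


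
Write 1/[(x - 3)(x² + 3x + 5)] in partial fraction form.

Cover-up at x = 3: α = 1/(3² + 3·3 + 5) = 1/23. Then β = -α = -1/23, γ = -α·(3 + 3) = -6/23
Result: (1/23)/(x - 3) - ((1/23)x + 6/23)/(x² + 3x + 5)


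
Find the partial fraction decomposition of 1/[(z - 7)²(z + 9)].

Cover-up at z=-9: C = 1/(-9 - 7)² = 1/256. Cover-up at z=7: B = 1/(7 + 9) = 1/16. Comparing z² coeff: A = -C = -1/256
Result: (-1/256)/(z - 7) + (1/16)/(z - 7)² + (1/256)/(z + 9)


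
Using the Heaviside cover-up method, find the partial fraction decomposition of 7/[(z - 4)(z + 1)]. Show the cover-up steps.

Cover (z - 4): set z=4, get α = 7/(4 + 1) = 7/5. Cover (z + 1): set z=-1, get β = 7/(-1 - 4) = -7/5.
Result: (7/5)/(z - 4) - (7/5)/(z + 1)


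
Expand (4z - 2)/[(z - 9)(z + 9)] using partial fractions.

At z=9: α = (4·9 - 2)/(9 + 9) = 17/9. At z=-9: β = (4·(-9) - 2)/(-9 - 9) = 19/9
Result: (17/9)/(z - 9) + (19/9)/(z + 9)


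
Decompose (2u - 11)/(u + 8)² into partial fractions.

(2u - 11) = P(u + 8) + Q. At u = -8: Q = 2·(-8) - 11 = -27. Coeff of u: P = 2
Result: 2/(u + 8) - 27/(u + 8)²


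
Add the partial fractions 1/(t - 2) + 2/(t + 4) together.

Common denominator (t - 2)(t + 4). Numerator: 1(t + 4) + 2(t - 2) = (t + 4) + (2t - 4) = 3t
Result: (3t)/[(t - 2)(t + 4)]


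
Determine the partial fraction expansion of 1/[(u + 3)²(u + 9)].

Cover-up at u=-9: C = 1/(-9 + 3)² = 1/36. Cover-up at u=-3: B = 1/(-3 + 9) = 1/6. Comparing u² coeff: A = -C = -1/36
Result: (-1/36)/(u + 3) + (1/6)/(u + 3)² + (1/36)/(u + 9)


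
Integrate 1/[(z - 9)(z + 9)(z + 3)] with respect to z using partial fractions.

Cover-up: A = 1/216, B = 1/108, C = -1/72. Decomposition: (1/216)/(z - 9) + (1/108)/(z + 9) - (1/72)/(z + 3). Integrate each term: (1/216) ln|(z - 9)| + (1/108) ln|(z + 9)| - (1/72) ln|(z + 3)| + C


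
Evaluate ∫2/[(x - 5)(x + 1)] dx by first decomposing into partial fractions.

Decompose: 2/[(x - 5)(x + 1)] = (1/3)/(x - 5) - (1/3)/(x + 1). Integrate each term: (1/3) ln|(x - 5)| - (1/3) ln|(x + 1)| + C


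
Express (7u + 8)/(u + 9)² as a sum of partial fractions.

(7u + 8) = P(u + 9) + Q. At u = -9: Q = 7·(-9) + 8 = -55. Coeff of u: P = 7
Result: 7/(u + 9) - 55/(u + 9)²


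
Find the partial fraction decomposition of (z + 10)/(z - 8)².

(z + 10) = α(z - 8) + β. At z = 8: β = 1·8 + 10 = 18. Coeff of z: α = 1
Result: 1/(z - 8) + 18/(z - 8)²


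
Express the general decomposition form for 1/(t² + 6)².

Repeated quadratic factor: (At + B)/(t² + 6) + (Ct + D)/(t² + 6)²


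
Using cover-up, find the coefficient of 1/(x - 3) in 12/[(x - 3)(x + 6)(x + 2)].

Cover (x - 3), set x=3: 12/[(3 + 6)(3 + 2)] = 4/15


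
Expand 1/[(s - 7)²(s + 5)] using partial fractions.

Cover-up at s=-5: R = 1/(-5 - 7)² = 1/144. Cover-up at s=7: Q = 1/(7 + 5) = 1/12. Comparing s² coeff: P = -R = -1/144
Result: (-1/144)/(s - 7) + (1/12)/(s - 7)² + (1/144)/(s + 5)


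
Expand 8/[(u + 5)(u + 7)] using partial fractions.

8/(u + 5)(u + 7) = A/(u + 5) + B/(u + 7). A = 8/(-5 + 7) = 4, B = 8/(-7 + 5) = -4
Result: 4/(u + 5) - 4/(u + 7)


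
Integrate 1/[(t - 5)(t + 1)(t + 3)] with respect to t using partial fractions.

Cover-up: A = 1/48, B = -1/12, C = 1/16. Decomposition: (1/48)/(t - 5) - (1/12)/(t + 1) + (1/16)/(t + 3). Integrate each term: (1/48) ln|(t - 5)| - (1/12) ln|(t + 1)| + (1/16) ln|(t + 3)| + C


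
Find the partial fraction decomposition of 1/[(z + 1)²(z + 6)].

Cover-up at z=-6: γ = 1/(-6 + 1)² = 1/25. Cover-up at z=-1: β = 1/(-1 + 6) = 1/5. Comparing z² coeff: α = -γ = -1/25
Result: (-1/25)/(z + 1) + (1/5)/(z + 1)² + (1/25)/(z + 6)


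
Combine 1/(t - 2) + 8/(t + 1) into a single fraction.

Common denominator (t - 2)(t + 1). Numerator: 1(t + 1) + 8(t - 2) = (t + 1) + (8t - 16) = 9t - 15
Result: (9t - 15)/[(t - 2)(t + 1)]


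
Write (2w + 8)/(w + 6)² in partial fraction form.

(2w + 8) = A(w + 6) + B. At w = -6: B = 2·(-6) + 8 = -4. Coeff of w: A = 2
Result: 2/(w + 6) - 4/(w + 6)²


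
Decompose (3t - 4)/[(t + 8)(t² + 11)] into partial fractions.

At t=-8: A = (3·(-8) - 4)/((-8)² + 11) = -28/75. B = -A = 28/75, C = 3 - (-8)·A = 1/75
Result: (-28/75)/(t + 8) + ((28/75)t + 1/75)/(t² + 11)


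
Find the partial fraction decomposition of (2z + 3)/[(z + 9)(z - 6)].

At z=-9: A = (2·(-9) + 3)/(-9 - 6) = 1. At z=6: B = (2·6 + 3)/(6 + 9) = 1
Result: 1/(z + 9) + 1/(z - 6)


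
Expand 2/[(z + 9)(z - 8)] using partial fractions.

2/(z + 9)(z - 8) = P/(z + 9) + Q/(z - 8). P = 2/(-9 - 8) = -2/17, Q = 2/(8 + 9) = 2/17
Result: (-2/17)/(z + 9) + (2/17)/(z - 8)


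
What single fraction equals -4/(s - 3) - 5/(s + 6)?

Common denominator (s - 3)(s + 6). Numerator: -4(s + 6) - 5(s - 3) = (-4s - 24) - (5s - 15) = -9s - 9
Result: (-9s - 9)/[(s - 3)(s + 6)]


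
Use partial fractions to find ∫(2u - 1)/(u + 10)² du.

Decompose: P = 2, Q = 2·(-10) - 1 = -21, so (2u - 1)/(u + 10)² = 2/(u + 10) - 21/(u + 10)². Integrate: ∫ P/(u + 10) du = 2 ln|(u + 10)|; ∫ Q/(u + 10)² du = 21/(u + 10). Sum: 2 ln|(u + 10)| + 21/(u + 10) + C


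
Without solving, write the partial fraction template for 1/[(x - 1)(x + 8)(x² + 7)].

Two linear + quadratic: A/(x - 1) + B/(x + 8) + (Cx + D)/(x² + 7)


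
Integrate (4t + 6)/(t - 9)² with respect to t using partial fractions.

Decompose: P = 4, Q = 4·9 + 6 = 42, so (4t + 6)/(t - 9)² = 4/(t - 9) + 42/(t - 9)². Integrate: ∫ P/(t - 9) dt = 4 ln|(t - 9)|; ∫ Q/(t - 9)² dt = -42/(t - 9). Sum: 4 ln|(t - 9)| - 42/(t - 9) + C


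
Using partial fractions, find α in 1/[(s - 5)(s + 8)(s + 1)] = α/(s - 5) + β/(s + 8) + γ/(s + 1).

Cover-up at s = 5: α = 1/[(5 + 8)(5 + 1)] = 1/[(13)(6)] = 1/78


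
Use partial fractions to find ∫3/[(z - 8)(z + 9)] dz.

Decompose: 3/[(z - 8)(z + 9)] = (3/17)/(z - 8) - (3/17)/(z + 9). Integrate each term: (3/17) ln|(z - 8)| - (3/17) ln|(z + 9)| + C


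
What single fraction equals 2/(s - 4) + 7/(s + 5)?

Common denominator (s - 4)(s + 5). Numerator: 2(s + 5) + 7(s - 4) = (2s + 10) + (7s - 28) = 9s - 18
Result: (9s - 18)/[(s - 4)(s + 5)]


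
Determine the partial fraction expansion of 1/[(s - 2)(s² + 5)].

Cover-up at s = 2: P = 1/(2² + 5) = 1/9. Then Q = -P = -1/9, R = -P·(0 + 2) = -2/9
Result: (1/9)/(s - 2) - ((1/9)s + 2/9)/(s² + 5)


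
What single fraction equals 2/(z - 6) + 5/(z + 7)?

Common denominator (z - 6)(z + 7). Numerator: 2(z + 7) + 5(z - 6) = (2z + 14) + (5z - 30) = 7z - 16
Result: (7z - 16)/[(z - 6)(z + 7)]


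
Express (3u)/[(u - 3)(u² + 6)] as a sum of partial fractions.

At u=3: α = (3·3 + 0)/(3² + 6) = 3/5. β = -α = -3/5, γ = 3 - 3·α = 6/5
Result: (3/5)/(u - 3) - ((3/5)u - 6/5)/(u² + 6)


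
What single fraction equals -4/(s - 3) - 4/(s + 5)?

Common denominator (s - 3)(s + 5). Numerator: -4(s + 5) - 4(s - 3) = (-4s - 20) - (4s - 12) = -8s - 8
Result: (-8s - 8)/[(s - 3)(s + 5)]


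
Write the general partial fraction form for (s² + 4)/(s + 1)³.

Repeated linear factor (power 3): A/(s + 1) + B/(s + 1)² + C/(s + 1)³


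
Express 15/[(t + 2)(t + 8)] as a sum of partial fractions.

15/(t + 2)(t + 8) = A/(t + 2) + B/(t + 8). A = 15/(-2 + 8) = 5/2, B = 15/(-8 + 2) = -5/2
Result: (5/2)/(t + 2) - (5/2)/(t + 8)


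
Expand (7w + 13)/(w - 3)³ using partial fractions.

(7w + 13) = A(w - 3)² + B(w - 3) + C. At w = 3: C = 7·3 + 13 = 34. Coefficients: A = 0, B = 7
Result: 7/(w - 3)² + 34/(w - 3)³


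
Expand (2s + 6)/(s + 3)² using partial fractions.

(2s + 6) = α(s + 3) + β. At s = -3: β = 2·(-3) + 6 = 0. Coeff of s: α = 2
Result: 2/(s + 3)


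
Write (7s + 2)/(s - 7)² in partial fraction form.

(7s + 2) = P(s - 7) + Q. At s = 7: Q = 7·7 + 2 = 51. Coeff of s: P = 7
Result: 7/(s - 7) + 51/(s - 7)²


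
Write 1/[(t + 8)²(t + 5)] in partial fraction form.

Cover-up at t=-5: R = 1/(-5 + 8)² = 1/9. Cover-up at t=-8: Q = 1/(-8 + 5) = -1/3. Comparing t² coeff: P = -R = -1/9
Result: (-1/9)/(t + 8) - (1/3)/(t + 8)² + (1/9)/(t + 5)


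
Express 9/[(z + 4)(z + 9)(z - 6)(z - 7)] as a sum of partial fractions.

Using Heaviside cover-up: (9/550)/(z + 4) - (3/400)/(z + 9) - (3/50)/(z - 6) + (9/176)/(z - 7)


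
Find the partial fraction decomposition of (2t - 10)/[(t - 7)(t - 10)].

At t=7: A = (2·7 - 10)/(7 - 10) = -4/3. At t=10: B = (2·10 - 10)/(10 - 7) = 10/3
Result: (-4/3)/(t - 7) + (10/3)/(t - 10)


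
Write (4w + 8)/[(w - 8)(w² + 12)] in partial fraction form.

At w=8: α = (4·8 + 8)/(8² + 12) = 10/19. β = -α = -10/19, γ = 4 - 8·α = -4/19
Result: (10/19)/(w - 8) - ((10/19)w + 4/19)/(w² + 12)


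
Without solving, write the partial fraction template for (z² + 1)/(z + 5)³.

Repeated linear factor (power 3): P/(z + 5) + Q/(z + 5)² + R/(z + 5)³


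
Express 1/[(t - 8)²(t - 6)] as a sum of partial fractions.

Cover-up at t=6: γ = 1/(6 - 8)² = 1/4. Cover-up at t=8: β = 1/(8 - 6) = 1/2. Comparing t² coeff: α = -γ = -1/4
Result: (-1/4)/(t - 8) + (1/2)/(t - 8)² + (1/4)/(t - 6)


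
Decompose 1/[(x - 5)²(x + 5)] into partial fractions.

Cover-up at x=-5: R = 1/(-5 - 5)² = 1/100. Cover-up at x=5: Q = 1/(5 + 5) = 1/10. Comparing x² coeff: P = -R = -1/100
Result: (-1/100)/(x - 5) + (1/10)/(x - 5)² + (1/100)/(x + 5)


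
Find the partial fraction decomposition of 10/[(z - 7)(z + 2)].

10/(z - 7)(z + 2) = A/(z - 7) + B/(z + 2). A = 10/(7 + 2) = 10/9, B = 10/(-2 - 7) = -10/9
Result: (10/9)/(z - 7) - (10/9)/(z + 2)


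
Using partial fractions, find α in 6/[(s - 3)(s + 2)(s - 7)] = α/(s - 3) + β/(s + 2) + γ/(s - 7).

Cover-up at s = 3: α = 6/[(3 + 2)(3 - 7)] = 6/[(5)(-4)] = -6/20 = -3/10


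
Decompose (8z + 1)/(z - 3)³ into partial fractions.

(8z + 1) = A(z - 3)² + B(z - 3) + C. At z = 3: C = 8·3 + 1 = 25. Coefficients: A = 0, B = 8
Result: 8/(z - 3)² + 25/(z - 3)³


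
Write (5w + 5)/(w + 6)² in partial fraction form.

(5w + 5) = P(w + 6) + Q. At w = -6: Q = 5·(-6) + 5 = -25. Coeff of w: P = 5
Result: 5/(w + 6) - 25/(w + 6)²


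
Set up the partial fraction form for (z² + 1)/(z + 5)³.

Repeated linear factor (power 3): α/(z + 5) + β/(z + 5)² + γ/(z + 5)³


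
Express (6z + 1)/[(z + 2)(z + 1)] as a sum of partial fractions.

At z=-2: P = (6·(-2) + 1)/(-2 + 1) = 11. At z=-1: Q = (6·(-1) + 1)/(-1 + 2) = -5
Result: 11/(z + 2) - 5/(z + 1)


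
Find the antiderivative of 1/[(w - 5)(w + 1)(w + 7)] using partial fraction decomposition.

Cover-up: α = 1/72, β = -1/36, γ = 1/72. Decomposition: (1/72)/(w - 5) - (1/36)/(w + 1) + (1/72)/(w + 7). Integrate each term: (1/72) ln|(w - 5)| - (1/36) ln|(w + 1)| + (1/72) ln|(w + 7)| + C


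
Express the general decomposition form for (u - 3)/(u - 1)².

Repeated linear factor: A/(u - 1) + B/(u - 1)²


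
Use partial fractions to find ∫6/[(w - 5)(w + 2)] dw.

Decompose: 6/[(w - 5)(w + 2)] = (6/7)/(w - 5) - (6/7)/(w + 2). Integrate each term: (6/7) ln|(w - 5)| - (6/7) ln|(w + 2)| + C


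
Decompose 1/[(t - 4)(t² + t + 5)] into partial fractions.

Cover-up at t = 4: P = 1/(4² + 1·4 + 5) = 1/25. Then Q = -P = -1/25, R = -P·(1 + 4) = -1/5
Result: (1/25)/(t - 4) - ((1/25)t + 1/5)/(t² + t + 5)


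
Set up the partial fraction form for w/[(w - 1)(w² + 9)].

Linear + irreducible quadratic: A/(w - 1) + (Bw + C)/(w² + 9)


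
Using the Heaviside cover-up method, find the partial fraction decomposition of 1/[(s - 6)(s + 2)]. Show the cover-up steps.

Cover (s - 6): set s=6, get α = 1/(6 + 2) = 1/8. Cover (s + 2): set s=-2, get β = 1/(-2 - 6) = -1/8.
Result: (1/8)/(s - 6) - (1/8)/(s + 2)


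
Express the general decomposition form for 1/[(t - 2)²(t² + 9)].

Repeated linear + quadratic: A/(t - 2) + B/(t - 2)² + (Ct + D)/(t² + 9)


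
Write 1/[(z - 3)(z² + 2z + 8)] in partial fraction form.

Cover-up at z = 3: A = 1/(3² + 2·3 + 8) = 1/23. Then B = -A = -1/23, C = -A·(2 + 3) = -5/23
Result: (1/23)/(z - 3) - ((1/23)z + 5/23)/(z² + 2z + 8)


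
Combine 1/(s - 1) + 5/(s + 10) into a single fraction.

Common denominator (s - 1)(s + 10). Numerator: 1(s + 10) + 5(s - 1) = (s + 10) + (5s - 5) = 6s + 5
Result: (6s + 5)/[(s - 1)(s + 10)]


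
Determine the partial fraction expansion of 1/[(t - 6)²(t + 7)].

Cover-up at t=-7: C = 1/(-7 - 6)² = 1/169. Cover-up at t=6: B = 1/(6 + 7) = 1/13. Comparing t² coeff: A = -C = -1/169
Result: (-1/169)/(t - 6) + (1/13)/(t - 6)² + (1/169)/(t + 7)


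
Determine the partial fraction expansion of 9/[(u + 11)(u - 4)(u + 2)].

Using cover-up method: A = 1/15, B = 1/10, C = -1/6
Result: (1/15)/(u + 11) + (1/10)/(u - 4) - (1/6)/(u + 2)


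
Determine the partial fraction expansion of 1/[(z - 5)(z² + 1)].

Cover-up at z = 5: A = 1/(5² + 1) = 1/26. Then B = -A = -1/26, C = -A·(0 + 5) = -5/26
Result: (1/26)/(z - 5) - ((1/26)z + 5/26)/(z² + 1)


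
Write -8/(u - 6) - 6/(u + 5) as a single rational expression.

Common denominator (u - 6)(u + 5). Numerator: -8(u + 5) - 6(u - 6) = (-8u - 40) - (6u - 36) = -14u - 4
Result: (-14u - 4)/[(u - 6)(u + 5)]


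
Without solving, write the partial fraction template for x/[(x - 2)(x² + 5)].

Linear + irreducible quadratic: P/(x - 2) + (Qx + R)/(x² + 5)


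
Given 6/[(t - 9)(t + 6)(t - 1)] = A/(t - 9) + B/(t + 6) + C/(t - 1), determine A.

Cover-up at t = 9: A = 6/[(9 + 6)(9 - 1)] = 6/[(15)(8)] = 6/120 = 1/20


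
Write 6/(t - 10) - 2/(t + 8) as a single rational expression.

Common denominator (t - 10)(t + 8). Numerator: 6(t + 8) - 2(t - 10) = (6t + 48) - (2t - 20) = 4t + 68
Result: (4t + 68)/[(t - 10)(t + 8)]


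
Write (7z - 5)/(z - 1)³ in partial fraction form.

(7z - 5) = α(z - 1)² + β(z - 1) + γ. At z = 1: γ = 7·1 - 5 = 2. Coefficients: α = 0, β = 7
Result: 7/(z - 1)² + 2/(z - 1)³


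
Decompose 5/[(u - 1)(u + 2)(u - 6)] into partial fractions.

Using cover-up method: P = -1/3, Q = 5/24, R = 1/8
Result: (-1/3)/(u - 1) + (5/24)/(u + 2) + (1/8)/(u - 6)


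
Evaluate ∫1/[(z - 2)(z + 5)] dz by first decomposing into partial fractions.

Decompose: 1/[(z - 2)(z + 5)] = (1/7)/(z - 2) - (1/7)/(z + 5). Integrate each term: (1/7) ln|(z - 2)| - (1/7) ln|(z + 5)| + C


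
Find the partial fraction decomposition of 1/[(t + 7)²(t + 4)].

Cover-up at t=-4: C = 1/(-4 + 7)² = 1/9. Cover-up at t=-7: B = 1/(-7 + 4) = -1/3. Comparing t² coeff: A = -C = -1/9
Result: (-1/9)/(t + 7) - (1/3)/(t + 7)² + (1/9)/(t + 4)


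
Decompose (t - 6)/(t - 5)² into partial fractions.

(t - 6) = A(t - 5) + B. At t = 5: B = 1·5 - 6 = -1. Coeff of t: A = 1
Result: 1/(t - 5) - 1/(t - 5)²


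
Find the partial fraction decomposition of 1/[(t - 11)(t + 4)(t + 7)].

Using cover-up method: P = 1/270, Q = -1/45, R = 1/54
Result: (1/270)/(t - 11) - (1/45)/(t + 4) + (1/54)/(t + 7)


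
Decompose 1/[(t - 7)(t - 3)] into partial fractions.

1/(t - 7)(t - 3) = A/(t - 7) + B/(t - 3). A = 1/(7 - 3) = 1/4, B = 1/(3 - 7) = -1/4
Result: (1/4)/(t - 7) - (1/4)/(t - 3)


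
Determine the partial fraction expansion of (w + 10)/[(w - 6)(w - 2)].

At w=6: P = (1·6 + 10)/(6 - 2) = 4. At w=2: Q = (1·2 + 10)/(2 - 6) = -3
Result: 4/(w - 6) - 3/(w - 2)


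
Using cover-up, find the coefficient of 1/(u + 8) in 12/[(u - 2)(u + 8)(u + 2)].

Cover (u + 8), set u=-8: 12/[(-8 - 2)(-8 + 2)] = 1/5


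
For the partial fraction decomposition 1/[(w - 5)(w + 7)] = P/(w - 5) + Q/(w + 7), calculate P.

Cover-up at w = 5: P = 1/(5 + 7) = 1/12


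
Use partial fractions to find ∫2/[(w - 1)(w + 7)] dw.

Decompose: 2/[(w - 1)(w + 7)] = (1/4)/(w - 1) - (1/4)/(w + 7). Integrate each term: (1/4) ln|(w - 1)| - (1/4) ln|(w + 7)| + C


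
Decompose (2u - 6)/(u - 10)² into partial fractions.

(2u - 6) = P(u - 10) + Q. At u = 10: Q = 2·10 - 6 = 14. Coeff of u: P = 2
Result: 2/(u - 10) + 14/(u - 10)²


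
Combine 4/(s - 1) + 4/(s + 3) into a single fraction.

Common denominator (s - 1)(s + 3). Numerator: 4(s + 3) + 4(s - 1) = (4s + 12) + (4s - 4) = 8s + 8
Result: (8s + 8)/[(s - 1)(s + 3)]


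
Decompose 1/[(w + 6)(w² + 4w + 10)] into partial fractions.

Cover-up at w = -6: α = 1/((-6)² + 4·(-6) + 10) = 1/22. Then β = -α = -1/22, γ = -α·(4 - 6) = 1/11
Result: (1/22)/(w + 6) - ((1/22)w - 1/11)/(w² + 4w + 10)


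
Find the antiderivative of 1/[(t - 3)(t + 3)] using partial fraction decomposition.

Decompose: 1/[(t - 3)(t + 3)] = (1/6)/(t - 3) - (1/6)/(t + 3). Integrate each term: (1/6) ln|(t - 3)| - (1/6) ln|(t + 3)| + C


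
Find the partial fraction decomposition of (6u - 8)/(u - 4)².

(6u - 8) = P(u - 4) + Q. At u = 4: Q = 6·4 - 8 = 16. Coeff of u: P = 6
Result: 6/(u - 4) + 16/(u - 4)²


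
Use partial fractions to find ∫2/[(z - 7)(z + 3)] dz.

Decompose: 2/[(z - 7)(z + 3)] = (1/5)/(z - 7) - (1/5)/(z + 3). Integrate each term: (1/5) ln|(z - 7)| - (1/5) ln|(z + 3)| + C


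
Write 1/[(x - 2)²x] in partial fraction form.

Cover-up at x=0: C = 1/(0 - 2)² = 1/4. Cover-up at x=2: B = 1/(2 - 0) = 1/2. Comparing x² coeff: A = -C = -1/4
Result: (-1/4)/(x - 2) + (1/2)/(x - 2)² + (1/4)/x


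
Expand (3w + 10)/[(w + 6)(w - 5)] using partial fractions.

At w=-6: A = (3·(-6) + 10)/(-6 - 5) = 8/11. At w=5: B = (3·5 + 10)/(5 + 6) = 25/11
Result: (8/11)/(w + 6) + (25/11)/(w - 5)


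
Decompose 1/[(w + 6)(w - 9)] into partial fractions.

1/(w + 6)(w - 9) = A/(w + 6) + B/(w - 9). A = 1/(-6 - 9) = -1/15, B = 1/(9 + 6) = 1/15
Result: (-1/15)/(w + 6) + (1/15)/(w - 9)


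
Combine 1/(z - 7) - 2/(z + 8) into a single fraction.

Common denominator (z - 7)(z + 8). Numerator: 1(z + 8) - 2(z - 7) = (z + 8) - (2z - 14) = -z + 22
Result: (-z + 22)/[(z - 7)(z + 8)]


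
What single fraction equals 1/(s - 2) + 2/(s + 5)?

Common denominator (s - 2)(s + 5). Numerator: 1(s + 5) + 2(s - 2) = (s + 5) + (2s - 4) = 3s + 1
Result: (3s + 1)/[(s - 2)(s + 5)]


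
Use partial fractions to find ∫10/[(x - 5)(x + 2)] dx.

Decompose: 10/[(x - 5)(x + 2)] = (10/7)/(x - 5) - (10/7)/(x + 2). Integrate each term: (10/7) ln|(x - 5)| - (10/7) ln|(x + 2)| + C


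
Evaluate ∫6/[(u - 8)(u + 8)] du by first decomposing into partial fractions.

Decompose: 6/[(u - 8)(u + 8)] = (3/8)/(u - 8) - (3/8)/(u + 8). Integrate each term: (3/8) ln|(u - 8)| - (3/8) ln|(u + 8)| + C


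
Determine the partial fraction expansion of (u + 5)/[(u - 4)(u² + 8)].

At u=4: A = (1·4 + 5)/(4² + 8) = 3/8. B = -A = -3/8, C = 1 - 4·A = -1/2
Result: (3/8)/(u - 4) - ((3/8)u + 1/2)/(u² + 8)


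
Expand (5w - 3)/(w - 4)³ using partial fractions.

(5w - 3) = A(w - 4)² + B(w - 4) + C. At w = 4: C = 5·4 - 3 = 17. Coefficients: A = 0, B = 5
Result: 5/(w - 4)² + 17/(w - 4)³


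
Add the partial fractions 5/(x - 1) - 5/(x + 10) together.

Common denominator (x - 1)(x + 10). Numerator: 5(x + 10) - 5(x - 1) = (5x + 50) - (5x - 5) = 55
Result: (55)/[(x - 1)(x + 10)]


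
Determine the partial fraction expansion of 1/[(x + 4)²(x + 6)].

Cover-up at x=-6: C = 1/(-6 + 4)² = 1/4. Cover-up at x=-4: B = 1/(-4 + 6) = 1/2. Comparing x² coeff: A = -C = -1/4
Result: (-1/4)/(x + 4) + (1/2)/(x + 4)² + (1/4)/(x + 6)


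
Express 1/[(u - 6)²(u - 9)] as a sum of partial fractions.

Cover-up at u=9: γ = 1/(9 - 6)² = 1/9. Cover-up at u=6: β = 1/(6 - 9) = -1/3. Comparing u² coeff: α = -γ = -1/9
Result: (-1/9)/(u - 6) - (1/3)/(u - 6)² + (1/9)/(u - 9)


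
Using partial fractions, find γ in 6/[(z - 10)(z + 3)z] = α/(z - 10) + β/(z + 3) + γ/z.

Cover-up at z = 0: γ = 6/[(0 - 10)(0 + 3)] = 6/[(-10)(3)] = -6/30 = -1/5


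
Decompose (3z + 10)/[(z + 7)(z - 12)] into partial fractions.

At z=-7: P = (3·(-7) + 10)/(-7 - 12) = 11/19. At z=12: Q = (3·12 + 10)/(12 + 7) = 46/19
Result: (11/19)/(z + 7) + (46/19)/(z - 12)


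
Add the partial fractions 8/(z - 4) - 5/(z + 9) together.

Common denominator (z - 4)(z + 9). Numerator: 8(z + 9) - 5(z - 4) = (8z + 72) - (5z - 20) = 3z + 92
Result: (3z + 92)/[(z - 4)(z + 9)]


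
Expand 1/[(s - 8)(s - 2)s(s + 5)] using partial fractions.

Using Heaviside cover-up: (1/624)/(s - 8) - (1/84)/(s - 2) + (1/80)/s - (1/455)/(s + 5)


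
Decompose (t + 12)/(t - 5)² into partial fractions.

(t + 12) = A(t - 5) + B. At t = 5: B = 1·5 + 12 = 17. Coeff of t: A = 1
Result: 1/(t - 5) + 17/(t - 5)²


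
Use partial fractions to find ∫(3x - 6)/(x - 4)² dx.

Decompose: α = 3, β = 3·4 - 6 = 6, so (3x - 6)/(x - 4)² = 3/(x - 4) + 6/(x - 4)². Integrate: ∫ α/(x - 4) dx = 3 ln|(x - 4)|; ∫ β/(x - 4)² dx = -6/(x - 4). Sum: 3 ln|(x - 4)| - 6/(x - 4) + C


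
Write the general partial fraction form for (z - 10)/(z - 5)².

Repeated linear factor: α/(z - 5) + β/(z - 5)²


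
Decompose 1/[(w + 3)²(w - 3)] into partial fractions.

Cover-up at w=3: C = 1/(3 + 3)² = 1/36. Cover-up at w=-3: B = 1/(-3 - 3) = -1/6. Comparing w² coeff: A = -C = -1/36
Result: (-1/36)/(w + 3) - (1/6)/(w + 3)² + (1/36)/(w - 3)


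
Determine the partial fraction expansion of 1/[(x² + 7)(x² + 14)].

Coefficient matching gives A = C = 0, B = 1/(14-7) = 1/7, D = -B = -1/7
Result: (1/7)/(x² + 7) - (1/7)/(x² + 14)


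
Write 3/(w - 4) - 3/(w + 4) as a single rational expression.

Common denominator (w - 4)(w + 4). Numerator: 3(w + 4) - 3(w - 4) = (3w + 12) - (3w - 12) = 24
Result: (24)/[(w - 4)(w + 4)]


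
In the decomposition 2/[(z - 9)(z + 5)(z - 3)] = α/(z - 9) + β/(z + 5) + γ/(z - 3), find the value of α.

Cover-up at z = 9: α = 2/[(9 + 5)(9 - 3)] = 2/[(14)(6)] = 2/84 = 1/42


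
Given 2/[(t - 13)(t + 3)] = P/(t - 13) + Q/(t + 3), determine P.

Cover-up at t = 13: P = 2/(13 + 3) = 2/16 = 1/8


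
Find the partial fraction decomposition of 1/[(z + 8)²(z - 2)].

Cover-up at z=2: R = 1/(2 + 8)² = 1/100. Cover-up at z=-8: Q = 1/(-8 - 2) = -1/10. Comparing z² coeff: P = -R = -1/100
Result: (-1/100)/(z + 8) - (1/10)/(z + 8)² + (1/100)/(z - 2)


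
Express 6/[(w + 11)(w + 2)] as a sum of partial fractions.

6/(w + 11)(w + 2) = P/(w + 11) + Q/(w + 2). P = 6/(-11 + 2) = -2/3, Q = 6/(-2 + 11) = 2/3
Result: (-2/3)/(w + 11) + (2/3)/(w + 2)


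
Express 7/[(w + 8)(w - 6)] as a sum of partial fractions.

7/(w + 8)(w - 6) = P/(w + 8) + Q/(w - 6). P = 7/(-8 - 6) = -1/2, Q = 7/(6 + 8) = 1/2
Result: (-1/2)/(w + 8) + (1/2)/(w - 6)


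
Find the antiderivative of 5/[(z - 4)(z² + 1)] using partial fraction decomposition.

Cover-up at z=4: P = 5/(4²+1) = 5/17. Coeff matching: Q = -5/17, R = -20/17. Decomposition: (5/17)/(z - 4) - ((5/17)z + 20/17)/(z² + 1). Integrate: linear → ln, quadratic → (1/2)ln + arctan: (5/17) ln|(z - 4)| - (5/34) ln(z² + 1) - (20/17) arctan(z) + C


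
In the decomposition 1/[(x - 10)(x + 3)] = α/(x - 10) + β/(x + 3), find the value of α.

Cover-up at x = 10: α = 1/(10 + 3) = 1/13


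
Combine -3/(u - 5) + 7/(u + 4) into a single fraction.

Common denominator (u - 5)(u + 4). Numerator: -3(u + 4) + 7(u - 5) = (-3u - 12) + (7u - 35) = 4u - 47
Result: (4u - 47)/[(u - 5)(u + 4)]


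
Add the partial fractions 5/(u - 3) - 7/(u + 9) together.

Common denominator (u - 3)(u + 9). Numerator: 5(u + 9) - 7(u - 3) = (5u + 45) - (7u - 21) = -2u + 66
Result: (-2u + 66)/[(u - 3)(u + 9)]


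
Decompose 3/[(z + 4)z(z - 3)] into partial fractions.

Using cover-up method: α = 3/28, β = -1/4, γ = 1/7
Result: (3/28)/(z + 4) - (1/4)/z + (1/7)/(z - 3)


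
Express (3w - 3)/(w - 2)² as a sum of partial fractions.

(3w - 3) = A(w - 2) + B. At w = 2: B = 3·2 - 3 = 3. Coeff of w: A = 3
Result: 3/(w - 2) + 3/(w - 2)²


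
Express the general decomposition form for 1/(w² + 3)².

Repeated quadratic factor: (Pw + Q)/(w² + 3) + (Rw + S)/(w² + 3)²


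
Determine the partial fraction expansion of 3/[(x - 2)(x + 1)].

3/(x - 2)(x + 1) = P/(x - 2) + Q/(x + 1). P = 3/(2 + 1) = 1, Q = 3/(-1 - 2) = -1
Result: 1/(x - 2) - 1/(x + 1)


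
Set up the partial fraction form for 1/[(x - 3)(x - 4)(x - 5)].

Three distinct linear factors: P/(x - 3) + Q/(x - 4) + R/(x - 5)


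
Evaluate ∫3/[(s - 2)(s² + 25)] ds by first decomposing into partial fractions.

Cover-up at s=2: P = 3/(2²+25) = 3/29. Coeff matching: Q = -3/29, R = -6/29. Decomposition: (3/29)/(s - 2) - ((3/29)s + 6/29)/(s² + 25). Integrate: linear → ln, quadratic → (1/2)ln + arctan: (3/29) ln|(s - 2)| - (3/58) ln(s² + 25) - (6/145) arctan(s/5) + C


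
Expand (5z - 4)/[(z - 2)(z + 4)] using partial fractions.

At z=2: A = (5·2 - 4)/(2 + 4) = 1. At z=-4: B = (5·(-4) - 4)/(-4 - 2) = 4
Result: 1/(z - 2) + 4/(z + 4)


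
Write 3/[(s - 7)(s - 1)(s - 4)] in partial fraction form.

Using cover-up method: P = 1/6, Q = 1/6, R = -1/3
Result: (1/6)/(s - 7) + (1/6)/(s - 1) - (1/3)/(s - 4)


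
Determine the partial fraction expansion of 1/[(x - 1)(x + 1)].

1/(x - 1)(x + 1) = A/(x - 1) + B/(x + 1). A = 1/(1 + 1) = 1/2, B = 1/(-1 - 1) = -1/2
Result: (1/2)/(x - 1) - (1/2)/(x + 1)


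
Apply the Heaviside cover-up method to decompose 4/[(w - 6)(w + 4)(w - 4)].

Cover (w - 6), w=6: P = 4/[(6 + 4)(6 - 4)] = 1/5. Cover (w + 4), w=-4: Q = 4/[(-4 - 6)(-4 - 4)] = 1/20. Cover (w - 4), w=4: R = 4/[(4 - 6)(4 + 4)] = -1/4.
Result: (1/5)/(w - 6) + (1/20)/(w + 4) - (1/4)/(w - 4)


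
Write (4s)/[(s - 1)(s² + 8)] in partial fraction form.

At s=1: α = (4·1 + 0)/(1² + 8) = 4/9. β = -α = -4/9, γ = 4 - 1·α = 32/9
Result: (4/9)/(s - 1) - ((4/9)s - 32/9)/(s² + 8)
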